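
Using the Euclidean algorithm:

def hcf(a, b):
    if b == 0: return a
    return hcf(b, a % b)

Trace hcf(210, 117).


hcf(210, 117) = hcf(117, 93)
hcf(117, 93) = hcf(93, 24)
hcf(93, 24) = hcf(24, 21)
hcf(24, 21) = hcf(21, 3)
hcf(21, 3) = hcf(3, 0)
hcf(3, 0) = 3  (base case)

3


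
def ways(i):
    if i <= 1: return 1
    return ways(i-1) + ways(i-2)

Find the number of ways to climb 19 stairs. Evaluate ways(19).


Building up from base cases:
ways(0) = 1
ways(1) = 1
ways(2) = ways(1) + ways(0) = 1 + 1 = 2
ways(3) = ways(2) + ways(1) = 2 + 1 = 3
ways(4) = ways(3) + ways(2) = 3 + 2 = 5
ways(5) = ways(4) + ways(3) = 5 + 3 = 8
ways(6) = ways(5) + ways(4) = 8 + 5 = 13
ways(7) = ways(6) + ways(5) = 13 + 8 = 21
ways(8) = ways(7) + ways(6) = 21 + 13 = 34
ways(9) = ways(8) + ways(7) = 34 + 21 = 55
ways(10) = ways(9) + ways(8) = 55 + 34 = 89
ways(11) = ways(10) + ways(9) = 89 + 55 = 144
ways(12) = ways(11) + ways(10) = 144 + 89 = 233
ways(13) = ways(12) + ways(11) = 233 + 144 = 377
ways(14) = ways(13) + ways(12) = 377 + 233 = 610
ways(15) = ways(14) + ways(13) = 610 + 377 = 987
ways(16) = ways(15) + ways(14) = 987 + 610 = 1597
ways(17) = ways(16) + ways(15) = 1597 + 987 = 2584
ways(18) = ways(17) + ways(16) = 2584 + 1597 = 4181
ways(19) = ways(18) + ways(17) = 4181 + 2584 = 6765

6765


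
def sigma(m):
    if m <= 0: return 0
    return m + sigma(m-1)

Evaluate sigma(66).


sigma(66)
= 66 + 65 + 64 + 63 + 62 + 61 + 60 + 59 + 58 + 57 + 56 + 55 + 54 + 53 + 52 + 51 + 50 + 49 + 48 + 47 + 46 + 45 + 44 + 43 + 42 + 41 + 40 + 39 + 38 + 37 + 36 + 35 + 34 + 33 + 32 + 31 + 30 + 29 + 28 + 27 + 26 + 25 + 24 + 23 + 22 + 21 + 20 + 19 + 18 + 17 + 16 + 15 + 14 + 13 + 12 + 11 + 10 + 9 + 8 + 7 + 6 + 5 + 4 + 3 + 2 + 1 + sigma(0)
= 66 + 65 + 64 + 63 + 62 + 61 + 60 + 59 + 58 + 57 + 56 + 55 + 54 + 53 + 52 + 51 + 50 + 49 + 48 + 47 + 46 + 45 + 44 + 43 + 42 + 41 + 40 + 39 + 38 + 37 + 36 + 35 + 34 + 33 + 32 + 31 + 30 + 29 + 28 + 27 + 26 + 25 + 24 + 23 + 22 + 21 + 20 + 19 + 18 + 17 + 16 + 15 + 14 + 13 + 12 + 11 + 10 + 9 + 8 + 7 + 6 + 5 + 4 + 3 + 2 + 1 + 0
= 2211

2211


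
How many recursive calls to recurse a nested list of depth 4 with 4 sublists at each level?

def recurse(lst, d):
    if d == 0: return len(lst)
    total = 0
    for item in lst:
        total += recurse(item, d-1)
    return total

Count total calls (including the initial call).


At depth 0 (root): 1 call
At depth 1: each of 1 parents calls recurse on 4 children = 4 calls
At depth 2: each of 4 parents calls recurse on 4 children = 16 calls
At depth 3: each of 16 parents calls recurse on 4 children = 64 calls
At depth 4: each of 64 parents calls recurse on 4 children = 256 calls
Total: 1 + 4 + 16 + 64 + 256 = 341

341


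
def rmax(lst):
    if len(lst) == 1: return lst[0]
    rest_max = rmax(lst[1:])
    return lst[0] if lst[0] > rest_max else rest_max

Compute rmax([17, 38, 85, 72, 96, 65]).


rmax([17, 38, 85, 72, 96, 65]): compare 17 with rmax([38, 85, 72, 96, 65])
rmax([38, 85, 72, 96, 65]): compare 38 with rmax([85, 72, 96, 65])
rmax([85, 72, 96, 65]): compare 85 with rmax([72, 96, 65])
rmax([72, 96, 65]): compare 72 with rmax([96, 65])
rmax([96, 65]): compare 96 with rmax([65])
rmax([65]) = 65  (base case)
Compare 96 with 65 -> 96
Compare 72 with 96 -> 96
Compare 85 with 96 -> 96
Compare 38 with 96 -> 96
Compare 17 with 96 -> 96

96


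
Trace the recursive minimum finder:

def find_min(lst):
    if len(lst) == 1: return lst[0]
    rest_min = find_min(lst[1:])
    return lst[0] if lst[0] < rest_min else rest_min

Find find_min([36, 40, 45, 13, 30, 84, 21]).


find_min([36, 40, 45, 13, 30, 84, 21]): compare 36 with find_min([40, 45, 13, 30, 84, 21])
find_min([40, 45, 13, 30, 84, 21]): compare 40 with find_min([45, 13, 30, 84, 21])
find_min([45, 13, 30, 84, 21]): compare 45 with find_min([13, 30, 84, 21])
find_min([13, 30, 84, 21]): compare 13 with find_min([30, 84, 21])
find_min([30, 84, 21]): compare 30 with find_min([84, 21])
find_min([84, 21]): compare 84 with find_min([21])
find_min([21]) = 21  (base case)
Compare 84 with 21 -> 21
Compare 30 with 21 -> 21
Compare 13 with 21 -> 13
Compare 45 with 13 -> 13
Compare 40 with 13 -> 13
Compare 36 with 13 -> 13

13


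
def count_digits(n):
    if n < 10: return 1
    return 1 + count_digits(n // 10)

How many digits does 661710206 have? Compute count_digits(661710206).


count_digits(661710206) = 1 + count_digits(66171020)
count_digits(66171020) = 1 + count_digits(6617102)
count_digits(6617102) = 1 + count_digits(661710)
count_digits(661710) = 1 + count_digits(66171)
count_digits(66171) = 1 + count_digits(6617)
count_digits(6617) = 1 + count_digits(661)
count_digits(661) = 1 + count_digits(66)
count_digits(66) = 1 + count_digits(6)
count_digits(6) = 1  (base case: 6 < 10)
Unwinding: 1 + 1 + 1 + 1 + 1 + 1 + 1 + 1 + 1 = 9

9


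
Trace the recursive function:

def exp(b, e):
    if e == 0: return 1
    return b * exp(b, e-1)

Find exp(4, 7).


exp(4, 7)
= 4 * exp(4, 6)
= 4 * 4 * exp(4, 5)
= 4 * 4 * 4 * exp(4, 4)
= 4 * 4 * 4 * 4 * exp(4, 3)
= 4 * 4 * 4 * 4 * 4 * exp(4, 2)
= 4 * 4 * 4 * 4 * 4 * 4 * exp(4, 1)
= 4 * 4 * 4 * 4 * 4 * 4 * 4 * exp(4, 0)
= 4 * 4 * 4 * 4 * 4 * 4 * 4 * 1
= 16384

16384


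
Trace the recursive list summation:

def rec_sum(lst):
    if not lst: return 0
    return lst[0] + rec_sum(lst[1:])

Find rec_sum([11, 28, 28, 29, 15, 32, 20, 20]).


rec_sum([11, 28, 28, 29, 15, 32, 20, 20]) = 11 + rec_sum([28, 28, 29, 15, 32, 20, 20])
rec_sum([28, 28, 29, 15, 32, 20, 20]) = 28 + rec_sum([28, 29, 15, 32, 20, 20])
rec_sum([28, 29, 15, 32, 20, 20]) = 28 + rec_sum([29, 15, 32, 20, 20])
rec_sum([29, 15, 32, 20, 20]) = 29 + rec_sum([15, 32, 20, 20])
rec_sum([15, 32, 20, 20]) = 15 + rec_sum([32, 20, 20])
rec_sum([32, 20, 20]) = 32 + rec_sum([20, 20])
rec_sum([20, 20]) = 20 + rec_sum([20])
rec_sum([20]) = 20 + rec_sum([])
rec_sum([]) = 0  (base case)
Total: 11 + 28 + 28 + 29 + 15 + 32 + 20 + 20 + 0 = 183

183


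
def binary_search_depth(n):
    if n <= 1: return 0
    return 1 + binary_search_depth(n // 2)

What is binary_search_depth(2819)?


2819 / 2 = 1409
1409 / 2 = 704
704 / 2 = 352
352 / 2 = 176
176 / 2 = 88
88 / 2 = 44
44 / 2 = 22
22 / 2 = 11
11 / 2 = 5
5 / 2 = 2
2 / 2 = 1
Reached 1 after 11 halvings

11


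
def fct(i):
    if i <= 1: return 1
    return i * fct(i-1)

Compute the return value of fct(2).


fct(2)
= 2 * fct(1)
= 2 * 1
= 2

2


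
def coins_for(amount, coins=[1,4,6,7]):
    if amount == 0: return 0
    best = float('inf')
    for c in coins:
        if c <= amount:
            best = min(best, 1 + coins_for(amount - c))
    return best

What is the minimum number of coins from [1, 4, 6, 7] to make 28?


Building up with DP:
coins_for(0) = 0
coins_for(1) = min(1+coins_for(0)=1+0=1) = 1
coins_for(2) = min(1+coins_for(1)=1+1=2) = 2
coins_for(3) = min(1+coins_for(2)=1+2=3) = 3
coins_for(4) = min(1+coins_for(3)=1+3=4, 1+coins_for(0)=1+0=1) = 1
coins_for(5) = min(1+coins_for(4)=1+1=2, 1+coins_for(1)=1+1=2) = 2
coins_for(6) = min(1+coins_for(5)=1+2=3, 1+coins_for(2)=1+2=3, 1+coins_for(0)=1+0=1) = 1
coins_for(7) = min(1+coins_for(6)=1+1=2, 1+coins_for(3)=1+3=4, 1+coins_for(1)=1+1=2, 1+coins_for(0)=1+0=1) = 1
coins_for(8) = min(1+coins_for(7)=1+1=2, 1+coins_for(4)=1+1=2, 1+coins_for(2)=1+2=3, 1+coins_for(1)=1+1=2) = 2
coins_for(9) = min(1+coins_for(8)=1+2=3, 1+coins_for(5)=1+2=3, 1+coins_for(3)=1+3=4, 1+coins_for(2)=1+2=3) = 3
coins_for(10) = min(1+coins_for(9)=1+3=4, 1+coins_for(6)=1+1=2, 1+coins_for(4)=1+1=2, 1+coins_for(3)=1+3=4) = 2
coins_for(11) = min(1+coins_for(10)=1+2=3, 1+coins_for(7)=1+1=2, 1+coins_for(5)=1+2=3, 1+coins_for(4)=1+1=2) = 2
coins_for(12) = min(1+coins_for(11)=1+2=3, 1+coins_for(8)=1+2=3, 1+coins_for(6)=1+1=2, 1+coins_for(5)=1+2=3) = 2
coins_for(13) = min(1+coins_for(12)=1+2=3, 1+coins_for(9)=1+3=4, 1+coins_for(7)=1+1=2, 1+coins_for(6)=1+1=2) = 2
coins_for(14) = min(1+coins_for(13)=1+2=3, 1+coins_for(10)=1+2=3, 1+coins_for(8)=1+2=3, 1+coins_for(7)=1+1=2) = 2
coins_for(15) = min(1+coins_for(14)=1+2=3, 1+coins_for(11)=1+2=3, 1+coins_for(9)=1+3=4, 1+coins_for(8)=1+2=3) = 3
coins_for(16) = min(1+coins_for(15)=1+3=4, 1+coins_for(12)=1+2=3, 1+coins_for(10)=1+2=3, 1+coins_for(9)=1+3=4) = 3
coins_for(17) = min(1+coins_for(16)=1+3=4, 1+coins_for(13)=1+2=3, 1+coins_for(11)=1+2=3, 1+coins_for(10)=1+2=3) = 3
coins_for(18) = min(1+coins_for(17)=1+3=4, 1+coins_for(14)=1+2=3, 1+coins_for(12)=1+2=3, 1+coins_for(11)=1+2=3) = 3
coins_for(19) = min(1+coins_for(18)=1+3=4, 1+coins_for(15)=1+3=4, 1+coins_for(13)=1+2=3, 1+coins_for(12)=1+2=3) = 3
coins_for(20) = min(1+coins_for(19)=1+3=4, 1+coins_for(16)=1+3=4, 1+coins_for(14)=1+2=3, 1+coins_for(13)=1+2=3) = 3
coins_for(21) = min(1+coins_for(20)=1+3=4, 1+coins_for(17)=1+3=4, 1+coins_for(15)=1+3=4, 1+coins_for(14)=1+2=3) = 3
coins_for(22) = min(1+coins_for(21)=1+3=4, 1+coins_for(18)=1+3=4, 1+coins_for(16)=1+3=4, 1+coins_for(15)=1+3=4) = 4
coins_for(23) = min(1+coins_for(22)=1+4=5, 1+coins_for(19)=1+3=4, 1+coins_for(17)=1+3=4, 1+coins_for(16)=1+3=4) = 4
coins_for(24) = min(1+coins_for(23)=1+4=5, 1+coins_for(20)=1+3=4, 1+coins_for(18)=1+3=4, 1+coins_for(17)=1+3=4) = 4
coins_for(25) = min(1+coins_for(24)=1+4=5, 1+coins_for(21)=1+3=4, 1+coins_for(19)=1+3=4, 1+coins_for(18)=1+3=4) = 4
coins_for(26) = min(1+coins_for(25)=1+4=5, 1+coins_for(22)=1+4=5, 1+coins_for(20)=1+3=4, 1+coins_for(19)=1+3=4) = 4
coins_for(27) = min(1+coins_for(26)=1+4=5, 1+coins_for(23)=1+4=5, 1+coins_for(21)=1+3=4, 1+coins_for(20)=1+3=4) = 4
coins_for(28) = min(1+coins_for(27)=1+4=5, 1+coins_for(24)=1+4=5, 1+coins_for(22)=1+4=5, 1+coins_for(21)=1+3=4) = 4

4


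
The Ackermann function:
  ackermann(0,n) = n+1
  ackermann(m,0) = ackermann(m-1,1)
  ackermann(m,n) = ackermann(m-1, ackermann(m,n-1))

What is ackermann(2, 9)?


ackermann(2, 9) = ackermann(1, ackermann(2, 8))
  ackermann(2, 8) = ackermann(1, ackermann(2, 7))
    ackermann(2, 7) = ackermann(1, ackermann(2, 6))
      ackermann(2, 6) = ackermann(1, ackermann(2, 5))
        ackermann(2, 5) = ackermann(1, ackermann(2, 4))
          ackermann(2, 4) = ackermann(1, ackermann(2, 3))
          ackermann(2, 3) = ackermann(1, ackermann(2, 2))
          ackermann(2, 2) = ackermann(1, ackermann(2, 1))
          ackermann(2, 1) = ackermann(1, ackermann(2, 0))
          ackermann(2, 0) = ackermann(1, 1)
          ackermann(1, 1) = ackermann(0, ackermann(1, 0))
          ackermann(1, 0) = ackermann(0, 1)
          ackermann(0, 1) = 2
            = ackermann(0, 2)
          ackermann(0, 2) = 3
            = ackermann(1, 3)
          ackermann(1, 3) = ackermann(0, ackermann(1, 2))
          ackermann(1, 2) = ackermann(0, ackermann(1, 1))
          ackermann(1, 1) = ackermann(0, ackermann(1, 0))
          ackermann(1, 0) = ackermann(0, 1)
          ackermann(0, 1) = 2
            = ackermann(0, 2)
          ackermann(0, 2) = 3
            = ackermann(0, 3)
          ackermann(0, 3) = 4
... (trace truncated)
Result: ackermann(2, 9) = 21

21


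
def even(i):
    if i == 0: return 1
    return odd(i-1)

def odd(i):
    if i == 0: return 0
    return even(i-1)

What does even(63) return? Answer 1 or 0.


even(63) = odd(62)
odd(62) = even(61)
even(61) = odd(60)
odd(60) = even(59)
even(59) = odd(58)
odd(58) = even(57)
even(57) = odd(56)
odd(56) = even(55)
even(55) = odd(54)
odd(54) = even(53)
even(53) = odd(52)
odd(52) = even(51)
even(51) = odd(50)
odd(50) = even(49)
even(49) = odd(48)
odd(48) = even(47)
even(47) = odd(46)
odd(46) = even(45)
even(45) = odd(44)
odd(44) = even(43)
even(43) = odd(42)
odd(42) = even(41)
even(41) = odd(40)
odd(40) = even(39)
even(39) = odd(38)
odd(38) = even(37)
even(37) = odd(36)
odd(36) = even(35)
even(35) = odd(34)
odd(34) = even(33)
even(33) = odd(32)
odd(32) = even(31)
even(31) = odd(30)
odd(30) = even(29)
even(29) = odd(28)
odd(28) = even(27)
even(27) = odd(26)
odd(26) = even(25)
even(25) = odd(24)
odd(24) = even(23)
even(23) = odd(22)
odd(22) = even(21)
even(21) = odd(20)
odd(20) = even(19)
even(19) = odd(18)
odd(18) = even(17)
even(17) = odd(16)
odd(16) = even(15)
even(15) = odd(14)
odd(14) = even(13)
even(13) = odd(12)
odd(12) = even(11)
even(11) = odd(10)
odd(10) = even(9)
even(9) = odd(8)
odd(8) = even(7)
even(7) = odd(6)
odd(6) = even(5)
even(5) = odd(4)
odd(4) = even(3)
even(3) = odd(2)
odd(2) = even(1)
even(1) = odd(0)
odd(0) = 0  (base case)
Result: 0

0


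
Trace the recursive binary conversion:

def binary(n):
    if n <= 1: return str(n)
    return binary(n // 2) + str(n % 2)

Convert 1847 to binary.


binary(1847) = binary(923) + '1'
binary(923) = binary(461) + '1'
binary(461) = binary(230) + '1'
binary(230) = binary(115) + '0'
binary(115) = binary(57) + '1'
binary(57) = binary(28) + '1'
binary(28) = binary(14) + '0'
binary(14) = binary(7) + '0'
binary(7) = binary(3) + '1'
binary(3) = binary(1) + '1'
binary(1) = '1'  (base case)
Concatenating: '1' + '1' + '1' + '0' + '0' + '1' + '1' + '0' + '1' + '1' + '1' = '11100110111'

11100110111


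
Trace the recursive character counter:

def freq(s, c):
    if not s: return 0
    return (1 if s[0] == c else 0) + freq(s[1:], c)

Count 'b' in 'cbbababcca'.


s[0]='c' != 'b' -> 0
s[0]='b' == 'b' -> 1
s[0]='b' == 'b' -> 1
s[0]='a' != 'b' -> 0
s[0]='b' == 'b' -> 1
s[0]='a' != 'b' -> 0
s[0]='b' == 'b' -> 1
s[0]='c' != 'b' -> 0
s[0]='c' != 'b' -> 0
s[0]='a' != 'b' -> 0
Sum: 0 + 1 + 1 + 0 + 1 + 0 + 1 + 0 + 0 + 0 = 4

4


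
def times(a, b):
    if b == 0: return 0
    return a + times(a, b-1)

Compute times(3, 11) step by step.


times(3, 11) = 3 + times(3, 10)
times(3, 10) = 3 + times(3, 9)
times(3, 9) = 3 + times(3, 8)
times(3, 8) = 3 + times(3, 7)
times(3, 7) = 3 + times(3, 6)
times(3, 6) = 3 + times(3, 5)
times(3, 5) = 3 + times(3, 4)
times(3, 4) = 3 + times(3, 3)
times(3, 3) = 3 + times(3, 2)
times(3, 2) = 3 + times(3, 1)
times(3, 1) = 3 + times(3, 0)
times(3, 0) = 0  (base case)
Total: 3 + 3 + 3 + 3 + 3 + 3 + 3 + 3 + 3 + 3 + 3 + 0 = 33

33


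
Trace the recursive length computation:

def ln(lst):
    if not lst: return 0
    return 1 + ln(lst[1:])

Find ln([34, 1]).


ln([34, 1]) = 1 + ln([1])
ln([1]) = 1 + ln([])
ln([]) = 0  (base case)
Unwinding: 1 + 1 + 0 = 2

2


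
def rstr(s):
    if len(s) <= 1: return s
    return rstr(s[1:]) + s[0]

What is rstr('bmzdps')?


rstr('bmzdps') = rstr('mzdps') + 'b'
rstr('mzdps') = rstr('zdps') + 'm'
rstr('zdps') = rstr('dps') + 'z'
rstr('dps') = rstr('ps') + 'd'
rstr('ps') = rstr('s') + 'p'
rstr('s') = 's'  (base case)
Concatenating: 's' + 'p' + 'd' + 'z' + 'm' + 'b' = 'spdzmb'

spdzmb


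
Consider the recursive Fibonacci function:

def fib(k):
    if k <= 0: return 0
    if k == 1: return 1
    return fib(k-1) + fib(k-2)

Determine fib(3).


Computing fib(3) bottom-up:
fib(0) = 0
fib(1) = 1
fib(2) = fib(1) + fib(0) = 1 + 0 = 1
fib(3) = fib(2) + fib(1) = 1 + 1 = 2

2


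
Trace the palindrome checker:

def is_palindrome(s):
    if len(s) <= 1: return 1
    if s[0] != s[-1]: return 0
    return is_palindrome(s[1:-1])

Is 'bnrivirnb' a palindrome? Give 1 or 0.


is_palindrome('bnrivirnb'): s[0]='b' == s[-1]='b' -> check is_palindrome('nrivirn')
is_palindrome('nrivirn'): s[0]='n' == s[-1]='n' -> check is_palindrome('rivir')
is_palindrome('rivir'): s[0]='r' == s[-1]='r' -> check is_palindrome('ivi')
is_palindrome('ivi'): s[0]='i' == s[-1]='i' -> check is_palindrome('v')
is_palindrome('v'): len <= 1 -> return 1  (base case)
Result: 1 (palindrome)

1


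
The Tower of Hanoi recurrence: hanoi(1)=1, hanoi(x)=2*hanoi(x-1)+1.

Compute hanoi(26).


hanoi(26) = 2 * hanoi(25) + 1
hanoi(25) = 2 * hanoi(24) + 1
hanoi(24) = 2 * hanoi(23) + 1
hanoi(23) = 2 * hanoi(22) + 1
hanoi(22) = 2 * hanoi(21) + 1
hanoi(21) = 2 * hanoi(20) + 1
hanoi(20) = 2 * hanoi(19) + 1
hanoi(19) = 2 * hanoi(18) + 1
hanoi(18) = 2 * hanoi(17) + 1
hanoi(17) = 2 * hanoi(16) + 1
hanoi(16) = 2 * hanoi(15) + 1
hanoi(15) = 2 * hanoi(14) + 1
hanoi(14) = 2 * hanoi(13) + 1
hanoi(13) = 2 * hanoi(12) + 1
hanoi(12) = 2 * hanoi(11) + 1
hanoi(11) = 2 * hanoi(10) + 1
hanoi(10) = 2 * hanoi(9) + 1
hanoi(9) = 2 * hanoi(8) + 1
hanoi(8) = 2 * hanoi(7) + 1
hanoi(7) = 2 * hanoi(6) + 1
hanoi(6) = 2 * hanoi(5) + 1
hanoi(5) = 2 * hanoi(4) + 1
hanoi(4) = 2 * hanoi(3) + 1
hanoi(3) = 2 * hanoi(2) + 1
hanoi(2) = 2 * hanoi(1) + 1
hanoi(1) = 1  (base case)
hanoi(2) = 2 * 1 + 1 = 3
hanoi(3) = 2 * 3 + 1 = 7
hanoi(4) = 2 * 7 + 1 = 15
hanoi(5) = 2 * 15 + 1 = 31
hanoi(6) = 2 * 31 + 1 = 63
hanoi(7) = 2 * 63 + 1 = 127
hanoi(8) = 2 * 127 + 1 = 255
hanoi(9) = 2 * 255 + 1 = 511
hanoi(10) = 2 * 511 + 1 = 1023
hanoi(11) = 2 * 1023 + 1 = 2047
hanoi(12) = 2 * 2047 + 1 = 4095
hanoi(13) = 2 * 4095 + 1 = 8191
hanoi(14) = 2 * 8191 + 1 = 16383
hanoi(15) = 2 * 16383 + 1 = 32767
hanoi(16) = 2 * 32767 + 1 = 65535
hanoi(17) = 2 * 65535 + 1 = 131071
hanoi(18) = 2 * 131071 + 1 = 262143
hanoi(19) = 2 * 262143 + 1 = 524287
hanoi(20) = 2 * 524287 + 1 = 1048575
hanoi(21) = 2 * 1048575 + 1 = 2097151
hanoi(22) = 2 * 2097151 + 1 = 4194303
hanoi(23) = 2 * 4194303 + 1 = 8388607
hanoi(24) = 2 * 8388607 + 1 = 16777215
hanoi(25) = 2 * 16777215 + 1 = 33554431
hanoi(26) = 2 * 33554431 + 1 = 67108863

67108863


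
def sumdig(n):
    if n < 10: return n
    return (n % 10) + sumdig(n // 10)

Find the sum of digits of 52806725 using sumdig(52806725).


sumdig(52806725) = 5 + sumdig(5280672)
sumdig(5280672) = 2 + sumdig(528067)
sumdig(528067) = 7 + sumdig(52806)
sumdig(52806) = 6 + sumdig(5280)
sumdig(5280) = 0 + sumdig(528)
sumdig(528) = 8 + sumdig(52)
sumdig(52) = 2 + sumdig(5)
sumdig(5) = 5  (base case)
Total: 5 + 2 + 7 + 6 + 0 + 8 + 2 + 5 = 35

35


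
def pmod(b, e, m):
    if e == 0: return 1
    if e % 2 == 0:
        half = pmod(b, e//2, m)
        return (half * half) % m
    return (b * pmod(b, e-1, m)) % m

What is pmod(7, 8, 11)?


pmod(7, 8, 11): e is even, compute pmod(7, 4, 11)
  pmod(7, 4, 11): e is even, compute pmod(7, 2, 11)
    pmod(7, 2, 11): e is even, compute pmod(7, 1, 11)
      pmod(7, 1, 11): e is odd, compute pmod(7, 0, 11)
        pmod(7, 0, 11) = 1
      (7 * 1) % 11 = 7
    half=7, (7*7) % 11 = 5
  half=5, (5*5) % 11 = 3
half=3, (3*3) % 11 = 9

9


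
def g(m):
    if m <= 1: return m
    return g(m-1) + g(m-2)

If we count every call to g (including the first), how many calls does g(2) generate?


Let C(n) = total calls for g(n)
C(0) = 1, C(1) = 1
C(2) = 1 + C(1) + C(0) = 1 + 1 + 1 = 3

3


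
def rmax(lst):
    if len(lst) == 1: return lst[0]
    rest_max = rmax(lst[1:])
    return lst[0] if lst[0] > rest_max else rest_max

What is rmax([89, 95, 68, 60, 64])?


rmax([89, 95, 68, 60, 64]): compare 89 with rmax([95, 68, 60, 64])
rmax([95, 68, 60, 64]): compare 95 with rmax([68, 60, 64])
rmax([68, 60, 64]): compare 68 with rmax([60, 64])
rmax([60, 64]): compare 60 with rmax([64])
rmax([64]) = 64  (base case)
Compare 60 with 64 -> 64
Compare 68 with 64 -> 68
Compare 95 with 68 -> 95
Compare 89 with 95 -> 95

95


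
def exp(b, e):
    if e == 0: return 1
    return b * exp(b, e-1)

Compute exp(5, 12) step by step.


exp(5, 12)
= 5 * exp(5, 11)
= 5 * 5 * exp(5, 10)
= 5 * 5 * 5 * exp(5, 9)
= 5 * 5 * 5 * 5 * exp(5, 8)
= 5 * 5 * 5 * 5 * 5 * exp(5, 7)
= 5 * 5 * 5 * 5 * 5 * 5 * exp(5, 6)
= 5 * 5 * 5 * 5 * 5 * 5 * 5 * exp(5, 5)
= 5 * 5 * 5 * 5 * 5 * 5 * 5 * 5 * exp(5, 4)
= 5 * 5 * 5 * 5 * 5 * 5 * 5 * 5 * 5 * exp(5, 3)
= 5 * 5 * 5 * 5 * 5 * 5 * 5 * 5 * 5 * 5 * exp(5, 2)
= 5 * 5 * 5 * 5 * 5 * 5 * 5 * 5 * 5 * 5 * 5 * exp(5, 1)
= 5 * 5 * 5 * 5 * 5 * 5 * 5 * 5 * 5 * 5 * 5 * 5 * exp(5, 0)
= 5 * 5 * 5 * 5 * 5 * 5 * 5 * 5 * 5 * 5 * 5 * 5 * 1
= 244140625

244140625


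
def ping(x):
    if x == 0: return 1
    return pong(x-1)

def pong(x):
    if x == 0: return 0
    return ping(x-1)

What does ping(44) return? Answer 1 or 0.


ping(44) = pong(43)
pong(43) = ping(42)
ping(42) = pong(41)
pong(41) = ping(40)
ping(40) = pong(39)
pong(39) = ping(38)
ping(38) = pong(37)
pong(37) = ping(36)
ping(36) = pong(35)
pong(35) = ping(34)
ping(34) = pong(33)
pong(33) = ping(32)
ping(32) = pong(31)
pong(31) = ping(30)
ping(30) = pong(29)
pong(29) = ping(28)
ping(28) = pong(27)
pong(27) = ping(26)
ping(26) = pong(25)
pong(25) = ping(24)
ping(24) = pong(23)
pong(23) = ping(22)
ping(22) = pong(21)
pong(21) = ping(20)
ping(20) = pong(19)
pong(19) = ping(18)
ping(18) = pong(17)
pong(17) = ping(16)
ping(16) = pong(15)
pong(15) = ping(14)
ping(14) = pong(13)
pong(13) = ping(12)
ping(12) = pong(11)
pong(11) = ping(10)
ping(10) = pong(9)
pong(9) = ping(8)
ping(8) = pong(7)
pong(7) = ping(6)
ping(6) = pong(5)
pong(5) = ping(4)
ping(4) = pong(3)
pong(3) = ping(2)
ping(2) = pong(1)
pong(1) = ping(0)
ping(0) = 1  (base case)
Result: 1

1


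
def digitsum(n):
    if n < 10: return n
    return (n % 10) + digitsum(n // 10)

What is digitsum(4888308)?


digitsum(4888308) = 8 + digitsum(488830)
digitsum(488830) = 0 + digitsum(48883)
digitsum(48883) = 3 + digitsum(4888)
digitsum(4888) = 8 + digitsum(488)
digitsum(488) = 8 + digitsum(48)
digitsum(48) = 8 + digitsum(4)
digitsum(4) = 4  (base case)
Total: 8 + 0 + 3 + 8 + 8 + 8 + 4 = 39

39


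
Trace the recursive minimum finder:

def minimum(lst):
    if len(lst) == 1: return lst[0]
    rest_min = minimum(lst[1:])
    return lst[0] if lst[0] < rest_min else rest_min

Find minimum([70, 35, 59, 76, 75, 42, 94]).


minimum([70, 35, 59, 76, 75, 42, 94]): compare 70 with minimum([35, 59, 76, 75, 42, 94])
minimum([35, 59, 76, 75, 42, 94]): compare 35 with minimum([59, 76, 75, 42, 94])
minimum([59, 76, 75, 42, 94]): compare 59 with minimum([76, 75, 42, 94])
minimum([76, 75, 42, 94]): compare 76 with minimum([75, 42, 94])
minimum([75, 42, 94]): compare 75 with minimum([42, 94])
minimum([42, 94]): compare 42 with minimum([94])
minimum([94]) = 94  (base case)
Compare 42 with 94 -> 42
Compare 75 with 42 -> 42
Compare 76 with 42 -> 42
Compare 59 with 42 -> 42
Compare 35 with 42 -> 35
Compare 70 with 35 -> 35

35


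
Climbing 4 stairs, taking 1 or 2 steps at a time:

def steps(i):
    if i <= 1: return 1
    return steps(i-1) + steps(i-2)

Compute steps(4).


Building up from base cases:
steps(0) = 1
steps(1) = 1
steps(2) = steps(1) + steps(0) = 1 + 1 = 2
steps(3) = steps(2) + steps(1) = 2 + 1 = 3
steps(4) = steps(3) + steps(2) = 3 + 2 = 5

5


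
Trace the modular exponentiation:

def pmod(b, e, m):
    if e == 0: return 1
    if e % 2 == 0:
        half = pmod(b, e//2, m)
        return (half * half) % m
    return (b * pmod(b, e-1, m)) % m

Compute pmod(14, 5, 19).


pmod(14, 5, 19): e is odd, compute pmod(14, 4, 19)
  pmod(14, 4, 19): e is even, compute pmod(14, 2, 19)
    pmod(14, 2, 19): e is even, compute pmod(14, 1, 19)
      pmod(14, 1, 19): e is odd, compute pmod(14, 0, 19)
        pmod(14, 0, 19) = 1
      (14 * 1) % 19 = 14
    half=14, (14*14) % 19 = 6
  half=6, (6*6) % 19 = 17
(14 * 17) % 19 = 10

10


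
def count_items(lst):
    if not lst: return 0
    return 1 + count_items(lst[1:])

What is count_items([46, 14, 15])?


count_items([46, 14, 15]) = 1 + count_items([14, 15])
count_items([14, 15]) = 1 + count_items([15])
count_items([15]) = 1 + count_items([])
count_items([]) = 0  (base case)
Unwinding: 1 + 1 + 1 + 0 = 3

3


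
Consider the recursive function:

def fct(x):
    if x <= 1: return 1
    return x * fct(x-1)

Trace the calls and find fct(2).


fct(2)
= 2 * fct(1)
= 2 * 1
= 2

2


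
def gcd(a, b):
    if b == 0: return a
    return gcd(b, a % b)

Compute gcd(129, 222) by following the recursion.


gcd(129, 222) = gcd(222, 129)
gcd(222, 129) = gcd(129, 93)
gcd(129, 93) = gcd(93, 36)
gcd(93, 36) = gcd(36, 21)
gcd(36, 21) = gcd(21, 15)
gcd(21, 15) = gcd(15, 6)
gcd(15, 6) = gcd(6, 3)
gcd(6, 3) = gcd(3, 0)
gcd(3, 0) = 3  (base case)

3


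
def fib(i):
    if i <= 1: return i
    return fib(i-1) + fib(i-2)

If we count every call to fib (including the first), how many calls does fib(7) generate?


Let C(n) = total calls for fib(n)
C(0) = 1, C(1) = 1
C(2) = 1 + C(1) + C(0) = 1 + 1 + 1 = 3
C(3) = 1 + C(2) + C(1) = 1 + 3 + 1 = 5
C(4) = 1 + C(3) + C(2) = 1 + 5 + 3 = 9
C(5) = 1 + C(4) + C(3) = 1 + 9 + 5 = 15
C(6) = 1 + C(5) + C(4) = 1 + 15 + 9 = 25
C(7) = 1 + C(6) + C(5) = 1 + 25 + 15 = 41

41


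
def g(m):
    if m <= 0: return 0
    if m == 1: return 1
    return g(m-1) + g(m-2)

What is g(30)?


Computing g(30) bottom-up:
g(0) = 0
g(1) = 1
g(2) = g(1) + g(0) = 1 + 0 = 1
g(3) = g(2) + g(1) = 1 + 1 = 2
g(4) = g(3) + g(2) = 2 + 1 = 3
g(5) = g(4) + g(3) = 3 + 2 = 5
g(6) = g(5) + g(4) = 5 + 3 = 8
g(7) = g(6) + g(5) = 8 + 5 = 13
g(8) = g(7) + g(6) = 13 + 8 = 21
g(9) = g(8) + g(7) = 21 + 13 = 34
g(10) = g(9) + g(8) = 34 + 21 = 55
g(11) = g(10) + g(9) = 55 + 34 = 89
g(12) = g(11) + g(10) = 89 + 55 = 144
g(13) = g(12) + g(11) = 144 + 89 = 233
g(14) = g(13) + g(12) = 233 + 144 = 377
g(15) = g(14) + g(13) = 377 + 233 = 610
g(16) = g(15) + g(14) = 610 + 377 = 987
g(17) = g(16) + g(15) = 987 + 610 = 1597
g(18) = g(17) + g(16) = 1597 + 987 = 2584
g(19) = g(18) + g(17) = 2584 + 1597 = 4181
g(20) = g(19) + g(18) = 4181 + 2584 = 6765
g(21) = g(20) + g(19) = 6765 + 4181 = 10946
g(22) = g(21) + g(20) = 10946 + 6765 = 17711
g(23) = g(22) + g(21) = 17711 + 10946 = 28657
g(24) = g(23) + g(22) = 28657 + 17711 = 46368
g(25) = g(24) + g(23) = 46368 + 28657 = 75025
g(26) = g(25) + g(24) = 75025 + 46368 = 121393
g(27) = g(26) + g(25) = 121393 + 75025 = 196418
g(28) = g(27) + g(26) = 196418 + 121393 = 317811
g(29) = g(28) + g(27) = 317811 + 196418 = 514229
g(30) = g(29) + g(28) = 514229 + 317811 = 832040

832040


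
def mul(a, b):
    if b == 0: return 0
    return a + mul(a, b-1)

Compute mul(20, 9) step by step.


mul(20, 9) = 20 + mul(20, 8)
mul(20, 8) = 20 + mul(20, 7)
mul(20, 7) = 20 + mul(20, 6)
mul(20, 6) = 20 + mul(20, 5)
mul(20, 5) = 20 + mul(20, 4)
mul(20, 4) = 20 + mul(20, 3)
mul(20, 3) = 20 + mul(20, 2)
mul(20, 2) = 20 + mul(20, 1)
mul(20, 1) = 20 + mul(20, 0)
mul(20, 0) = 0  (base case)
Total: 20 + 20 + 20 + 20 + 20 + 20 + 20 + 20 + 20 + 0 = 180

180


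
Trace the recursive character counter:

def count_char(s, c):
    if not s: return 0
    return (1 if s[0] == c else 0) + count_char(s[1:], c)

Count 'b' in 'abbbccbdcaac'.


s[0]='a' != 'b' -> 0
s[0]='b' == 'b' -> 1
s[0]='b' == 'b' -> 1
s[0]='b' == 'b' -> 1
s[0]='c' != 'b' -> 0
s[0]='c' != 'b' -> 0
s[0]='b' == 'b' -> 1
s[0]='d' != 'b' -> 0
s[0]='c' != 'b' -> 0
s[0]='a' != 'b' -> 0
s[0]='a' != 'b' -> 0
s[0]='c' != 'b' -> 0
Sum: 0 + 1 + 1 + 1 + 0 + 0 + 1 + 0 + 0 + 0 + 0 + 0 = 4

4


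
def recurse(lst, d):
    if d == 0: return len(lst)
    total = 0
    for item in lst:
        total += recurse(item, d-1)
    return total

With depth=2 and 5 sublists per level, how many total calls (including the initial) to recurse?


At depth 0 (root): 1 call
At depth 1: each of 1 parents calls recurse on 5 children = 5 calls
At depth 2: each of 5 parents calls recurse on 5 children = 25 calls
Total: 1 + 5 + 25 = 31

31


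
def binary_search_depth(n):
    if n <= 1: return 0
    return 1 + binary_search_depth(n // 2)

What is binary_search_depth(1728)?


1728 / 2 = 864
864 / 2 = 432
432 / 2 = 216
216 / 2 = 108
108 / 2 = 54
54 / 2 = 27
27 / 2 = 13
13 / 2 = 6
6 / 2 = 3
3 / 2 = 1
Reached 1 after 10 halvings

10


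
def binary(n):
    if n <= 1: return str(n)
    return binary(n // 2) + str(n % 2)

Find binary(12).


binary(12) = binary(6) + '0'
binary(6) = binary(3) + '0'
binary(3) = binary(1) + '1'
binary(1) = '1'  (base case)
Concatenating: '1' + '1' + '0' + '0' = '1100'

1100


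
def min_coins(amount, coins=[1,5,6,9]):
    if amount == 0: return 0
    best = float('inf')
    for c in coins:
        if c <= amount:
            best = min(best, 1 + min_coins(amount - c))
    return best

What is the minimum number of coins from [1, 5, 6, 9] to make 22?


Building up with DP:
min_coins(0) = 0
min_coins(1) = min(1+min_coins(0)=1+0=1) = 1
min_coins(2) = min(1+min_coins(1)=1+1=2) = 2
min_coins(3) = min(1+min_coins(2)=1+2=3) = 3
min_coins(4) = min(1+min_coins(3)=1+3=4) = 4
min_coins(5) = min(1+min_coins(4)=1+4=5, 1+min_coins(0)=1+0=1) = 1
min_coins(6) = min(1+min_coins(5)=1+1=2, 1+min_coins(1)=1+1=2, 1+min_coins(0)=1+0=1) = 1
min_coins(7) = min(1+min_coins(6)=1+1=2, 1+min_coins(2)=1+2=3, 1+min_coins(1)=1+1=2) = 2
min_coins(8) = min(1+min_coins(7)=1+2=3, 1+min_coins(3)=1+3=4, 1+min_coins(2)=1+2=3) = 3
min_coins(9) = min(1+min_coins(8)=1+3=4, 1+min_coins(4)=1+4=5, 1+min_coins(3)=1+3=4, 1+min_coins(0)=1+0=1) = 1
min_coins(10) = min(1+min_coins(9)=1+1=2, 1+min_coins(5)=1+1=2, 1+min_coins(4)=1+4=5, 1+min_coins(1)=1+1=2) = 2
min_coins(11) = min(1+min_coins(10)=1+2=3, 1+min_coins(6)=1+1=2, 1+min_coins(5)=1+1=2, 1+min_coins(2)=1+2=3) = 2
min_coins(12) = min(1+min_coins(11)=1+2=3, 1+min_coins(7)=1+2=3, 1+min_coins(6)=1+1=2, 1+min_coins(3)=1+3=4) = 2
min_coins(13) = min(1+min_coins(12)=1+2=3, 1+min_coins(8)=1+3=4, 1+min_coins(7)=1+2=3, 1+min_coins(4)=1+4=5) = 3
min_coins(14) = min(1+min_coins(13)=1+3=4, 1+min_coins(9)=1+1=2, 1+min_coins(8)=1+3=4, 1+min_coins(5)=1+1=2) = 2
min_coins(15) = min(1+min_coins(14)=1+2=3, 1+min_coins(10)=1+2=3, 1+min_coins(9)=1+1=2, 1+min_coins(6)=1+1=2) = 2
min_coins(16) = min(1+min_coins(15)=1+2=3, 1+min_coins(11)=1+2=3, 1+min_coins(10)=1+2=3, 1+min_coins(7)=1+2=3) = 3
min_coins(17) = min(1+min_coins(16)=1+3=4, 1+min_coins(12)=1+2=3, 1+min_coins(11)=1+2=3, 1+min_coins(8)=1+3=4) = 3
min_coins(18) = min(1+min_coins(17)=1+3=4, 1+min_coins(13)=1+3=4, 1+min_coins(12)=1+2=3, 1+min_coins(9)=1+1=2) = 2
min_coins(19) = min(1+min_coins(18)=1+2=3, 1+min_coins(14)=1+2=3, 1+min_coins(13)=1+3=4, 1+min_coins(10)=1+2=3) = 3
min_coins(20) = min(1+min_coins(19)=1+3=4, 1+min_coins(15)=1+2=3, 1+min_coins(14)=1+2=3, 1+min_coins(11)=1+2=3) = 3
min_coins(21) = min(1+min_coins(20)=1+3=4, 1+min_coins(16)=1+3=4, 1+min_coins(15)=1+2=3, 1+min_coins(12)=1+2=3) = 3
min_coins(22) = min(1+min_coins(21)=1+3=4, 1+min_coins(17)=1+3=4, 1+min_coins(16)=1+3=4, 1+min_coins(13)=1+3=4) = 4

4


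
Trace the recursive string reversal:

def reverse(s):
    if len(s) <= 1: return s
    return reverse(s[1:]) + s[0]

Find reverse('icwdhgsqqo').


reverse('icwdhgsqqo') = reverse('cwdhgsqqo') + 'i'
reverse('cwdhgsqqo') = reverse('wdhgsqqo') + 'c'
reverse('wdhgsqqo') = reverse('dhgsqqo') + 'w'
reverse('dhgsqqo') = reverse('hgsqqo') + 'd'
reverse('hgsqqo') = reverse('gsqqo') + 'h'
reverse('gsqqo') = reverse('sqqo') + 'g'
reverse('sqqo') = reverse('qqo') + 's'
reverse('qqo') = reverse('qo') + 'q'
reverse('qo') = reverse('o') + 'q'
reverse('o') = 'o'  (base case)
Concatenating: 'o' + 'q' + 'q' + 's' + 'g' + 'h' + 'd' + 'w' + 'c' + 'i' = 'oqqsghdwci'

oqqsghdwci


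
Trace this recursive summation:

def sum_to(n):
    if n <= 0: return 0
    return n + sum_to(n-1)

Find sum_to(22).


sum_to(22)
= 22 + 21 + 20 + 19 + 18 + 17 + 16 + 15 + 14 + 13 + 12 + 11 + 10 + 9 + 8 + 7 + 6 + 5 + 4 + 3 + 2 + 1 + sum_to(0)
= 22 + 21 + 20 + 19 + 18 + 17 + 16 + 15 + 14 + 13 + 12 + 11 + 10 + 9 + 8 + 7 + 6 + 5 + 4 + 3 + 2 + 1 + 0
= 253

253


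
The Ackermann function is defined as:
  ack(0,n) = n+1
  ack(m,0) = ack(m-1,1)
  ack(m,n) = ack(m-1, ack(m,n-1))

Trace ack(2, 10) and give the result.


ack(2, 10) = ack(1, ack(2, 9))
  ack(2, 9) = ack(1, ack(2, 8))
    ack(2, 8) = ack(1, ack(2, 7))
      ack(2, 7) = ack(1, ack(2, 6))
        ack(2, 6) = ack(1, ack(2, 5))
          ack(2, 5) = ack(1, ack(2, 4))
          ack(2, 4) = ack(1, ack(2, 3))
          ack(2, 3) = ack(1, ack(2, 2))
          ack(2, 2) = ack(1, ack(2, 1))
          ack(2, 1) = ack(1, ack(2, 0))
          ack(2, 0) = ack(1, 1)
          ack(1, 1) = ack(0, ack(1, 0))
          ack(1, 0) = ack(0, 1)
          ack(0, 1) = 2
            = ack(0, 2)
          ack(0, 2) = 3
            = ack(1, 3)
          ack(1, 3) = ack(0, ack(1, 2))
          ack(1, 2) = ack(0, ack(1, 1))
          ack(1, 1) = ack(0, ack(1, 0))
          ack(1, 0) = ack(0, 1)
          ack(0, 1) = 2
            = ack(0, 2)
          ack(0, 2) = 3
            = ack(0, 3)
... (trace truncated)
Result: ack(2, 10) = 23

23


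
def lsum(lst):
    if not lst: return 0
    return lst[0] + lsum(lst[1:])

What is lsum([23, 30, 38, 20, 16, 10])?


lsum([23, 30, 38, 20, 16, 10]) = 23 + lsum([30, 38, 20, 16, 10])
lsum([30, 38, 20, 16, 10]) = 30 + lsum([38, 20, 16, 10])
lsum([38, 20, 16, 10]) = 38 + lsum([20, 16, 10])
lsum([20, 16, 10]) = 20 + lsum([16, 10])
lsum([16, 10]) = 16 + lsum([10])
lsum([10]) = 10 + lsum([])
lsum([]) = 0  (base case)
Total: 23 + 30 + 38 + 20 + 16 + 10 + 0 = 137

137


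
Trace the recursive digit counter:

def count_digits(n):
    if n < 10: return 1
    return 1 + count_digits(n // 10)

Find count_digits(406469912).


count_digits(406469912) = 1 + count_digits(40646991)
count_digits(40646991) = 1 + count_digits(4064699)
count_digits(4064699) = 1 + count_digits(406469)
count_digits(406469) = 1 + count_digits(40646)
count_digits(40646) = 1 + count_digits(4064)
count_digits(4064) = 1 + count_digits(406)
count_digits(406) = 1 + count_digits(40)
count_digits(40) = 1 + count_digits(4)
count_digits(4) = 1  (base case: 4 < 10)
Unwinding: 1 + 1 + 1 + 1 + 1 + 1 + 1 + 1 + 1 = 9

9


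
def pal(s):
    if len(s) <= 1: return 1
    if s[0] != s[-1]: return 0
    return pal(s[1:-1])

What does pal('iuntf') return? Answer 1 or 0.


pal('iuntf'): s[0]='i' != s[-1]='f' -> return 0
Result: 0 (not a palindrome)

0


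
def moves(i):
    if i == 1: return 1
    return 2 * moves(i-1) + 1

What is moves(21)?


moves(21) = 2 * moves(20) + 1
moves(20) = 2 * moves(19) + 1
moves(19) = 2 * moves(18) + 1
moves(18) = 2 * moves(17) + 1
moves(17) = 2 * moves(16) + 1
moves(16) = 2 * moves(15) + 1
moves(15) = 2 * moves(14) + 1
moves(14) = 2 * moves(13) + 1
moves(13) = 2 * moves(12) + 1
moves(12) = 2 * moves(11) + 1
moves(11) = 2 * moves(10) + 1
moves(10) = 2 * moves(9) + 1
moves(9) = 2 * moves(8) + 1
moves(8) = 2 * moves(7) + 1
moves(7) = 2 * moves(6) + 1
moves(6) = 2 * moves(5) + 1
moves(5) = 2 * moves(4) + 1
moves(4) = 2 * moves(3) + 1
moves(3) = 2 * moves(2) + 1
moves(2) = 2 * moves(1) + 1
moves(1) = 1  (base case)
moves(2) = 2 * 1 + 1 = 3
moves(3) = 2 * 3 + 1 = 7
moves(4) = 2 * 7 + 1 = 15
moves(5) = 2 * 15 + 1 = 31
moves(6) = 2 * 31 + 1 = 63
moves(7) = 2 * 63 + 1 = 127
moves(8) = 2 * 127 + 1 = 255
moves(9) = 2 * 255 + 1 = 511
moves(10) = 2 * 511 + 1 = 1023
moves(11) = 2 * 1023 + 1 = 2047
moves(12) = 2 * 2047 + 1 = 4095
moves(13) = 2 * 4095 + 1 = 8191
moves(14) = 2 * 8191 + 1 = 16383
moves(15) = 2 * 16383 + 1 = 32767
moves(16) = 2 * 32767 + 1 = 65535
moves(17) = 2 * 65535 + 1 = 131071
moves(18) = 2 * 131071 + 1 = 262143
moves(19) = 2 * 262143 + 1 = 524287
moves(20) = 2 * 524287 + 1 = 1048575
moves(21) = 2 * 1048575 + 1 = 2097151

2097151


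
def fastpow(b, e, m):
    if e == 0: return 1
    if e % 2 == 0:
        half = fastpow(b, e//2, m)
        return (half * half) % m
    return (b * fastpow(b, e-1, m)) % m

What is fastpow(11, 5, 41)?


fastpow(11, 5, 41): e is odd, compute fastpow(11, 4, 41)
  fastpow(11, 4, 41): e is even, compute fastpow(11, 2, 41)
    fastpow(11, 2, 41): e is even, compute fastpow(11, 1, 41)
      fastpow(11, 1, 41): e is odd, compute fastpow(11, 0, 41)
        fastpow(11, 0, 41) = 1
      (11 * 1) % 41 = 11
    half=11, (11*11) % 41 = 39
  half=39, (39*39) % 41 = 4
(11 * 4) % 41 = 3

3


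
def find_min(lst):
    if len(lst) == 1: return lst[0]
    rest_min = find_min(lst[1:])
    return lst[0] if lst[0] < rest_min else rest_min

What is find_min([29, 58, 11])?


find_min([29, 58, 11]): compare 29 with find_min([58, 11])
find_min([58, 11]): compare 58 with find_min([11])
find_min([11]) = 11  (base case)
Compare 58 with 11 -> 11
Compare 29 with 11 -> 11

11


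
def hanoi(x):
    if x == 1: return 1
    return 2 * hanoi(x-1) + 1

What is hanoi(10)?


hanoi(10) = 2 * hanoi(9) + 1
hanoi(9) = 2 * hanoi(8) + 1
hanoi(8) = 2 * hanoi(7) + 1
hanoi(7) = 2 * hanoi(6) + 1
hanoi(6) = 2 * hanoi(5) + 1
hanoi(5) = 2 * hanoi(4) + 1
hanoi(4) = 2 * hanoi(3) + 1
hanoi(3) = 2 * hanoi(2) + 1
hanoi(2) = 2 * hanoi(1) + 1
hanoi(1) = 1  (base case)
hanoi(2) = 2 * 1 + 1 = 3
hanoi(3) = 2 * 3 + 1 = 7
hanoi(4) = 2 * 7 + 1 = 15
hanoi(5) = 2 * 15 + 1 = 31
hanoi(6) = 2 * 31 + 1 = 63
hanoi(7) = 2 * 63 + 1 = 127
hanoi(8) = 2 * 127 + 1 = 255
hanoi(9) = 2 * 255 + 1 = 511
hanoi(10) = 2 * 511 + 1 = 1023

1023


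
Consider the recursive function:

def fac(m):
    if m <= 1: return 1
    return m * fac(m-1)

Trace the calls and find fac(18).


fac(18)
= 18 * fac(17)
= 18 * 17 * fac(16)
= 18 * 17 * 16 * fac(15)
= 18 * 17 * 16 * 15 * fac(14)
= 18 * 17 * 16 * 15 * 14 * fac(13)
= 18 * 17 * 16 * 15 * 14 * 13 * fac(12)
= 18 * 17 * 16 * 15 * 14 * 13 * 12 * fac(11)
= 18 * 17 * 16 * 15 * 14 * 13 * 12 * 11 * fac(10)
= 18 * 17 * 16 * 15 * 14 * 13 * 12 * 11 * 10 * fac(9)
= 18 * 17 * 16 * 15 * 14 * 13 * 12 * 11 * 10 * 9 * fac(8)
= 18 * 17 * 16 * 15 * 14 * 13 * 12 * 11 * 10 * 9 * 8 * fac(7)
= 18 * 17 * 16 * 15 * 14 * 13 * 12 * 11 * 10 * 9 * 8 * 7 * fac(6)
= 18 * 17 * 16 * 15 * 14 * 13 * 12 * 11 * 10 * 9 * 8 * 7 * 6 * fac(5)
= 18 * 17 * 16 * 15 * 14 * 13 * 12 * 11 * 10 * 9 * 8 * 7 * 6 * 5 * fac(4)
= 18 * 17 * 16 * 15 * 14 * 13 * 12 * 11 * 10 * 9 * 8 * 7 * 6 * 5 * 4 * fac(3)
= 18 * 17 * 16 * 15 * 14 * 13 * 12 * 11 * 10 * 9 * 8 * 7 * 6 * 5 * 4 * 3 * fac(2)
= 18 * 17 * 16 * 15 * 14 * 13 * 12 * 11 * 10 * 9 * 8 * 7 * 6 * 5 * 4 * 3 * 2 * fac(1)
= 18 * 17 * 16 * 15 * 14 * 13 * 12 * 11 * 10 * 9 * 8 * 7 * 6 * 5 * 4 * 3 * 2 * 1
= 6402373705728000

6402373705728000


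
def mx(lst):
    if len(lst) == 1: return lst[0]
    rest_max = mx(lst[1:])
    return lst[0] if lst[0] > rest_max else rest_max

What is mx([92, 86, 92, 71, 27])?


mx([92, 86, 92, 71, 27]): compare 92 with mx([86, 92, 71, 27])
mx([86, 92, 71, 27]): compare 86 with mx([92, 71, 27])
mx([92, 71, 27]): compare 92 with mx([71, 27])
mx([71, 27]): compare 71 with mx([27])
mx([27]) = 27  (base case)
Compare 71 with 27 -> 71
Compare 92 with 71 -> 92
Compare 86 with 92 -> 92
Compare 92 with 92 -> 92

92


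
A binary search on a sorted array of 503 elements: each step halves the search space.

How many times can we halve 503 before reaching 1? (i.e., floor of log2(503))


503 / 2 = 251
251 / 2 = 125
125 / 2 = 62
62 / 2 = 31
31 / 2 = 15
15 / 2 = 7
7 / 2 = 3
3 / 2 = 1
Reached 1 after 8 halvings

8


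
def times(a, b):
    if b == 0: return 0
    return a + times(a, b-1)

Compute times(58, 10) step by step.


times(58, 10) = 58 + times(58, 9)
times(58, 9) = 58 + times(58, 8)
times(58, 8) = 58 + times(58, 7)
times(58, 7) = 58 + times(58, 6)
times(58, 6) = 58 + times(58, 5)
times(58, 5) = 58 + times(58, 4)
times(58, 4) = 58 + times(58, 3)
times(58, 3) = 58 + times(58, 2)
times(58, 2) = 58 + times(58, 1)
times(58, 1) = 58 + times(58, 0)
times(58, 0) = 0  (base case)
Total: 58 + 58 + 58 + 58 + 58 + 58 + 58 + 58 + 58 + 58 + 0 = 580

580


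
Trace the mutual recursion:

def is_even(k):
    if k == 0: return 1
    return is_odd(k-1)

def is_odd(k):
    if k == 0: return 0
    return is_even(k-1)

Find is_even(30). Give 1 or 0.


is_even(30) = is_odd(29)
is_odd(29) = is_even(28)
is_even(28) = is_odd(27)
is_odd(27) = is_even(26)
is_even(26) = is_odd(25)
is_odd(25) = is_even(24)
is_even(24) = is_odd(23)
is_odd(23) = is_even(22)
is_even(22) = is_odd(21)
is_odd(21) = is_even(20)
is_even(20) = is_odd(19)
is_odd(19) = is_even(18)
is_even(18) = is_odd(17)
is_odd(17) = is_even(16)
is_even(16) = is_odd(15)
is_odd(15) = is_even(14)
is_even(14) = is_odd(13)
is_odd(13) = is_even(12)
is_even(12) = is_odd(11)
is_odd(11) = is_even(10)
is_even(10) = is_odd(9)
is_odd(9) = is_even(8)
is_even(8) = is_odd(7)
is_odd(7) = is_even(6)
is_even(6) = is_odd(5)
is_odd(5) = is_even(4)
is_even(4) = is_odd(3)
is_odd(3) = is_even(2)
is_even(2) = is_odd(1)
is_odd(1) = is_even(0)
is_even(0) = 1  (base case)
Result: 1

1


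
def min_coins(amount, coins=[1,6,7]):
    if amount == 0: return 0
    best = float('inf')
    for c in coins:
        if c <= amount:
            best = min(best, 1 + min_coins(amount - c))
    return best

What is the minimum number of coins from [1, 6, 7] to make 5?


Building up with DP:
min_coins(0) = 0
min_coins(1) = min(1+min_coins(0)=1+0=1) = 1
min_coins(2) = min(1+min_coins(1)=1+1=2) = 2
min_coins(3) = min(1+min_coins(2)=1+2=3) = 3
min_coins(4) = min(1+min_coins(3)=1+3=4) = 4
min_coins(5) = min(1+min_coins(4)=1+4=5) = 5

5


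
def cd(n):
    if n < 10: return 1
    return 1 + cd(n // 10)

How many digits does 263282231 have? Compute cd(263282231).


cd(263282231) = 1 + cd(26328223)
cd(26328223) = 1 + cd(2632822)
cd(2632822) = 1 + cd(263282)
cd(263282) = 1 + cd(26328)
cd(26328) = 1 + cd(2632)
cd(2632) = 1 + cd(263)
cd(263) = 1 + cd(26)
cd(26) = 1 + cd(2)
cd(2) = 1  (base case: 2 < 10)
Unwinding: 1 + 1 + 1 + 1 + 1 + 1 + 1 + 1 + 1 = 9

9
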